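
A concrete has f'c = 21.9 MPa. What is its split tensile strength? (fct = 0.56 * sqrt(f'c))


fct = 0.56 * sqrt(21.9)
= 0.56 * 4.68
= 2.621 MPa

2.621


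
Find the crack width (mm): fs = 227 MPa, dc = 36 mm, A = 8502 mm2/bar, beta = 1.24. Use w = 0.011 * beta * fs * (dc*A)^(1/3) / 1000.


w = 0.011 * beta * fs * (dc * A)^(1/3) / 1000
= 0.011 * 1.24 * 227 * (36 * 8502)^(1/3) / 1000
= 0.209 mm

0.209


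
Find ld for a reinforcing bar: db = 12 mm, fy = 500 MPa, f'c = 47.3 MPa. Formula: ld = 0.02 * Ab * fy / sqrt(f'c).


Ab = pi * 12^2 / 4 = 113.097 mm2
ld = 0.02 * 113.097 * 500 / sqrt(47.3)
= 164.4 mm

164.4


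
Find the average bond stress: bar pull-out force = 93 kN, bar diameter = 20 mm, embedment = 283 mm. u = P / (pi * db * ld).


u = P / (pi * db * ld)
= 93 * 1000 / (pi * 20 * 283)
= 5.23 MPa

5.23


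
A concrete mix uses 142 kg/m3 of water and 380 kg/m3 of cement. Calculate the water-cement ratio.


w/c = water / cement
w/c = 142 / 380 = 0.374

0.374


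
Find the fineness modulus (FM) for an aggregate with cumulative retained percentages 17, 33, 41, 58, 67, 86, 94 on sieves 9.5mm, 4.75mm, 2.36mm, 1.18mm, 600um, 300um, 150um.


FM = sum(cumulative % retained) / 100
= 396 / 100
= 3.96

3.96


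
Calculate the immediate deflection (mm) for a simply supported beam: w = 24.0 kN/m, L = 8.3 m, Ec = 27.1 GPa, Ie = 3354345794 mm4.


Convert: L = 8.3 m = 8300 mm, Ec = 27.1 GPa = 27100 MPa
delta = 5 * 24.0 * 8300^4 / (384 * 27100 * 3354345794)
= 16.31 mm

16.31


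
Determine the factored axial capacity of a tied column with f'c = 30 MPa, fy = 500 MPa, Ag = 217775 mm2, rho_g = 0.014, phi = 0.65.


Ast = rho * Ag = 0.014 * 217775 = 3048.85 mm2
phi*Pn = 0.65 * 0.80 * (0.85 * 30 * (217775 - 3048.85) + 500 * 3048.85) / 1000
= 3639.97 kN

3639.97


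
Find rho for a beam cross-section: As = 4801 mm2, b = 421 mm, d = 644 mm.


rho = As / (b * d)
= 4801 / (421 * 644)
= 0.0177

0.0177


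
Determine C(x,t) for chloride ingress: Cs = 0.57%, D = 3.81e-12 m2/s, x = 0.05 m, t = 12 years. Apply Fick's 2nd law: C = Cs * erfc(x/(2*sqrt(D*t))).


t_seconds = 12 * 365.25 * 24 * 3600 = 378691200.0 s
arg = 0.05 / (2 * sqrt(3.81e-12 * 378691200.0))
= 0.6582
erfc(0.6582) = 0.352
C = 0.57 * 0.352 = 0.2006%

0.2006


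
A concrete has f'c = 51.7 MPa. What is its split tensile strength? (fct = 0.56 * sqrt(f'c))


fct = 0.56 * sqrt(51.7)
= 0.56 * 7.19
= 4.027 MPa

4.027


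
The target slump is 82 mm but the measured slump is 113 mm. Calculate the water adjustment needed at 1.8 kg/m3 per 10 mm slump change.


Difference = 82 - 113 = -31 mm
Water adjustment = -31 * 1.8 / 10 = -5.6 kg/m3

-5.6


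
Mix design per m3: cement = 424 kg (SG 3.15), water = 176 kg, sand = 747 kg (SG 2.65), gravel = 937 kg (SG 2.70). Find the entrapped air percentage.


Vol cement = 424 / (3.15 * 1000) = 0.134603 m3
Vol water = 176 / 1000 = 0.176 m3
Vol sand = 747 / (2.65 * 1000) = 0.281887 m3
Vol gravel = 937 / (2.70 * 1000) = 0.347037 m3
Total solid + water volume = 0.939527 m3
Air = (1 - 0.939527) * 100 = 6.05%

6.05


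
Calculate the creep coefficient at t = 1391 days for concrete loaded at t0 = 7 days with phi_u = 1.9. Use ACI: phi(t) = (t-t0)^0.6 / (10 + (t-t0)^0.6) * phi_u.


dt = 1391 - 7 = 1384
phi = 1384^0.6 / (10 + 1384^0.6) * 1.9
= 1.681

1.681


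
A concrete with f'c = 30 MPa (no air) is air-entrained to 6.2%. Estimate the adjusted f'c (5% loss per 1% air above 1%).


Strength loss = (6.2 - 1) * 5 = 26.0%
f'c = 30 * (1 - 26.0/100)
= 22.2 MPa

22.2


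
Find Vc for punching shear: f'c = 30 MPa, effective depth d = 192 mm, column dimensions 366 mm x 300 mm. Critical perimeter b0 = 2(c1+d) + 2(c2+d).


b0 = 2*(366 + 192) + 2*(300 + 192) = 2100 mm
Vc = 0.33 * sqrt(30) * 2100 * 192 / 1000
= 728.78 kN

728.78


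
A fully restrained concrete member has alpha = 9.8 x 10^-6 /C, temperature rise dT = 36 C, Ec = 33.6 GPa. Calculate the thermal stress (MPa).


sigma = alpha * dT * Ec
= 9.8e-6 * 36 * 33.6 * 1000
= 11.854 MPa

11.854


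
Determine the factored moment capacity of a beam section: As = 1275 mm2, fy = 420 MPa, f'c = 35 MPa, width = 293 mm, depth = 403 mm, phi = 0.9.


a = As * fy / (0.85 * f'c * b)
= 1275 * 420 / (0.85 * 35 * 293)
= 61.4334 mm
Mn = As * fy * (d - a/2) / 10^6
= 199.3577 kN-m
phi*Mn = 0.9 * 199.3577 = 179.42 kN-m

179.42


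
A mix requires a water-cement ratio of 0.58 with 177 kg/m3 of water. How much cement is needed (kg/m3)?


Cement = water / (w/c)
= 177 / 0.58
= 305.2 kg/m3

305.2


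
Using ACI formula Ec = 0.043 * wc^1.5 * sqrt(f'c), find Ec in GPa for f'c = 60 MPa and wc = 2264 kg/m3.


Ec = 0.043 * 2264^1.5 * sqrt(60) / 1000
= 35.88 GPa

35.88


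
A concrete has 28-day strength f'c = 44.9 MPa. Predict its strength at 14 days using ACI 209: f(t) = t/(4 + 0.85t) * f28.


f(14) = 14 / (4 + 0.85 * 14) * 44.9
= 14 / 15.9 * 44.9
= 39.53 MPa

39.53


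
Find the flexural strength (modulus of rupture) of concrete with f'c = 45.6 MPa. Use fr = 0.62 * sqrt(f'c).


fr = 0.62 * sqrt(45.6)
= 4.187 MPa

4.187


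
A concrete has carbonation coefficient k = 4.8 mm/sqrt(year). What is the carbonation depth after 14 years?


depth = k * sqrt(t)
= 4.8 * sqrt(14)
= 17.96 mm

17.96


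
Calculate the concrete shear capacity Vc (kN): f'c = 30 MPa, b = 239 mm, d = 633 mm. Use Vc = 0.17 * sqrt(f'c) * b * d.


Vc = 0.17 * sqrt(30) * 239 * 633 / 1000
= 140.87 kN

140.87


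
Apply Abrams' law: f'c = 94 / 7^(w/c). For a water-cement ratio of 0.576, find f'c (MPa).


f'c = 94 / 7^0.576
= 94 / 3.067
= 30.64 MPa

30.64


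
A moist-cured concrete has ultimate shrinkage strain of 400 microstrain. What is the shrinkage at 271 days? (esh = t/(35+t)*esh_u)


esh(271) = 271 / (35 + 271) * 400
= 271 / 306 * 400
= 354.2 microstrain

354.2


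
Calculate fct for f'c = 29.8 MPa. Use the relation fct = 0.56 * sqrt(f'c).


fct = 0.56 * sqrt(29.8)
= 0.56 * 5.459
= 3.057 MPa

3.057


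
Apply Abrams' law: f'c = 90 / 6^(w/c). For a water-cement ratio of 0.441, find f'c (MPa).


f'c = 90 / 6^0.441
= 90 / 2.204
= 40.84 MPa

40.84


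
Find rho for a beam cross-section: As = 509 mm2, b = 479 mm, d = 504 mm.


rho = As / (b * d)
= 509 / (479 * 504)
= 0.0021

0.0021


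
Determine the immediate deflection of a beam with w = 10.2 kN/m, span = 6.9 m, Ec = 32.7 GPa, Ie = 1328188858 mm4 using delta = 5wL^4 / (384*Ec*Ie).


Convert: L = 6.9 m = 6900 mm, Ec = 32.7 GPa = 32700 MPa
delta = 5 * 10.2 * 6900^4 / (384 * 32700 * 1328188858)
= 6.93 mm

6.93


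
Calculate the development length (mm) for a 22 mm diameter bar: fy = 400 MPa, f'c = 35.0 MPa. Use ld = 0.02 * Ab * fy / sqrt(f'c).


Ab = pi * 22^2 / 4 = 380.133 mm2
ld = 0.02 * 380.133 * 400 / sqrt(35.0)
= 514.0 mm

514.0


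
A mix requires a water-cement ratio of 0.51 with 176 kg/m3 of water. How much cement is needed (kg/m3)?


Cement = water / (w/c)
= 176 / 0.51
= 345.1 kg/m3

345.1


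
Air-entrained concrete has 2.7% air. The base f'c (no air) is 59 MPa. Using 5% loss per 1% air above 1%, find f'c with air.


Strength loss = (2.7 - 1) * 5 = 8.5%
f'c = 59 * (1 - 8.5/100)
= 53.98 MPa

53.98


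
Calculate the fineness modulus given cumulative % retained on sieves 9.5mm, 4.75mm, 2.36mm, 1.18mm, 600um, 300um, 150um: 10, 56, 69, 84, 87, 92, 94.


FM = sum(cumulative % retained) / 100
= 492 / 100
= 4.92

4.92


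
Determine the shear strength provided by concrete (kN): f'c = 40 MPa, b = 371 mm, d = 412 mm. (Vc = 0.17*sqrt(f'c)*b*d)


Vc = 0.17 * sqrt(40) * 371 * 412 / 1000
= 164.34 kN

164.34


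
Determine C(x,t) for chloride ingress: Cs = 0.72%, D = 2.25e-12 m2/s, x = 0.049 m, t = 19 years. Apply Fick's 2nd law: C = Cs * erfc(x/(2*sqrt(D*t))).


t_seconds = 19 * 365.25 * 24 * 3600 = 599594400.0 s
arg = 0.049 / (2 * sqrt(2.25e-12 * 599594400.0))
= 0.667
erfc(0.667) = 0.3455
C = 0.72 * 0.3455 = 0.2488%

0.2488


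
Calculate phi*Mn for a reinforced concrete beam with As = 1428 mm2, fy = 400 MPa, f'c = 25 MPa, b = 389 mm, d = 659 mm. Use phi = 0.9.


a = As * fy / (0.85 * f'c * b)
= 1428 * 400 / (0.85 * 25 * 389)
= 69.1003 mm
Mn = As * fy * (d - a/2) / 10^6
= 356.6858 kN-m
phi*Mn = 0.9 * 356.6858 = 321.02 kN-m

321.02


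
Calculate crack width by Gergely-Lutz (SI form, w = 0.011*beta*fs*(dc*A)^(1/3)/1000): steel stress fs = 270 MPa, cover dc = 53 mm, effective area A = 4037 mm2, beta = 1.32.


w = 0.011 * beta * fs * (dc * A)^(1/3) / 1000
= 0.011 * 1.32 * 270 * (53 * 4037)^(1/3) / 1000
= 0.234 mm

0.234


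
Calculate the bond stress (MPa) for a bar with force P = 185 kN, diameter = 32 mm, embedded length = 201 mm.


u = P / (pi * db * ld)
= 185 * 1000 / (pi * 32 * 201)
= 9.155 MPa

9.155


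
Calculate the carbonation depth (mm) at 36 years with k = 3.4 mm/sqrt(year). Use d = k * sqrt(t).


depth = k * sqrt(t)
= 3.4 * sqrt(36)
= 20.4 mm

20.4


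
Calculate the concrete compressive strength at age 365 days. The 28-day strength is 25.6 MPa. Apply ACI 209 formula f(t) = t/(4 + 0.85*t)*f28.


f(365) = 365 / (4 + 0.85 * 365) * 25.6
= 365 / 314.25 * 25.6
= 29.73 MPa

29.73


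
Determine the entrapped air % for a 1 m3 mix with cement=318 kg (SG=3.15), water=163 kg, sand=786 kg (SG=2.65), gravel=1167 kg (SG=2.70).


Vol cement = 318 / (3.15 * 1000) = 0.100952 m3
Vol water = 163 / 1000 = 0.163 m3
Vol sand = 786 / (2.65 * 1000) = 0.296604 m3
Vol gravel = 1167 / (2.70 * 1000) = 0.432222 m3
Total solid + water volume = 0.992778 m3
Air = (1 - 0.992778) * 100 = 0.72%

0.72


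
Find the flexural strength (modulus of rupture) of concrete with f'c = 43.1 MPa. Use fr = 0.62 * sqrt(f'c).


fr = 0.62 * sqrt(43.1)
= 4.07 MPa

4.07


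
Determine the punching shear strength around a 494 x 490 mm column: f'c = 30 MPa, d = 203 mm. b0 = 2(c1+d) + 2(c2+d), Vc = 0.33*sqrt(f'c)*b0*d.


b0 = 2*(494 + 203) + 2*(490 + 203) = 2780 mm
Vc = 0.33 * sqrt(30) * 2780 * 203 / 1000
= 1020.04 kN

1020.04


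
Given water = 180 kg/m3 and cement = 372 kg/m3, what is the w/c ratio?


w/c = water / cement
w/c = 180 / 372 = 0.484

0.484


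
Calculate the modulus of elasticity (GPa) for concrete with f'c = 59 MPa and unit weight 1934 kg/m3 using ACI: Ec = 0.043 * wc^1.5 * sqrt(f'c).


Ec = 0.043 * 1934^1.5 * sqrt(59) / 1000
= 28.09 GPa

28.09


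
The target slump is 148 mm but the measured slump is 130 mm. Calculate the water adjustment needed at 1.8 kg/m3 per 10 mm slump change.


Difference = 148 - 130 = 18 mm
Water adjustment = 18 * 1.8 / 10 = 3.2 kg/m3

3.2


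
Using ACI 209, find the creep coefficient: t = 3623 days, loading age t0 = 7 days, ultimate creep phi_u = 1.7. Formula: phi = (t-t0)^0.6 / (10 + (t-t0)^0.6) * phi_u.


dt = 3623 - 7 = 3616
phi = 3616^0.6 / (10 + 3616^0.6) * 1.7
= 1.584

1.584


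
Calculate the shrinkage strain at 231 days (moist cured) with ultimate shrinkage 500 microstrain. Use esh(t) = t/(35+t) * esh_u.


esh(231) = 231 / (35 + 231) * 500
= 231 / 266 * 500
= 434.2 microstrain

434.2


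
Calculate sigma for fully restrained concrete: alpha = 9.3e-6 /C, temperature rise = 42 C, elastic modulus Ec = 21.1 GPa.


sigma = alpha * dT * Ec
= 9.3e-6 * 42 * 21.1 * 1000
= 8.242 MPa

8.242


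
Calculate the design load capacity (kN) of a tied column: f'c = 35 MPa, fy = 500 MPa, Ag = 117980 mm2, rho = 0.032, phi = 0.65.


Ast = rho * Ag = 0.032 * 117980 = 3775.36 mm2
phi*Pn = 0.65 * 0.80 * (0.85 * 35 * (117980 - 3775.36) + 500 * 3775.36) / 1000
= 2748.34 kN

2748.34


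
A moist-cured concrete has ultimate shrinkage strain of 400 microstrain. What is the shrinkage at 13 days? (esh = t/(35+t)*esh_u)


esh(13) = 13 / (35 + 13) * 400
= 13 / 48 * 400
= 108.3 microstrain

108.3


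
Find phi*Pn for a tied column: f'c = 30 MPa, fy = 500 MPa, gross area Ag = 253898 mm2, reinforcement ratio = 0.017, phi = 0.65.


Ast = rho * Ag = 0.017 * 253898 = 4316.266 mm2
phi*Pn = 0.65 * 0.80 * (0.85 * 30 * (253898 - 4316.266) + 500 * 4316.266) / 1000
= 4431.68 kN

4431.68


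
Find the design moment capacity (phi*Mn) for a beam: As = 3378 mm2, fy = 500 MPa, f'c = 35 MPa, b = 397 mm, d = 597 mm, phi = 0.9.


a = As * fy / (0.85 * f'c * b)
= 3378 * 500 / (0.85 * 35 * 397)
= 143.0053 mm
Mn = As * fy * (d - a/2) / 10^6
= 887.565 kN-m
phi*Mn = 0.9 * 887.565 = 798.81 kN-m

798.81


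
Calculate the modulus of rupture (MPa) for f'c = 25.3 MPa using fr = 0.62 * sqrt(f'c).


fr = 0.62 * sqrt(25.3)
= 3.119 MPa

3.119


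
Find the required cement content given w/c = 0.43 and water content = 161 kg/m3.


Cement = water / (w/c)
= 161 / 0.43
= 374.4 kg/m3

374.4


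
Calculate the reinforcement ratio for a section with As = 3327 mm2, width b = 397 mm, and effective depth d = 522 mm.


rho = As / (b * d)
= 3327 / (397 * 522)
= 0.0161

0.0161


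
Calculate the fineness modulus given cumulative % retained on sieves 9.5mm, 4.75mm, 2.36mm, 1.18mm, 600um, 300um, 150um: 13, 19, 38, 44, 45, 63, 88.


FM = sum(cumulative % retained) / 100
= 310 / 100
= 3.1

3.1


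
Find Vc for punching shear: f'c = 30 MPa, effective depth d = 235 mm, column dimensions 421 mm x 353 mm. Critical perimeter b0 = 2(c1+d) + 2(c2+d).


b0 = 2*(421 + 235) + 2*(353 + 235) = 2488 mm
Vc = 0.33 * sqrt(30) * 2488 * 235 / 1000
= 1056.8 kN

1056.8


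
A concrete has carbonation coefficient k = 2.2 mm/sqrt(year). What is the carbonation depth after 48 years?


depth = k * sqrt(t)
= 2.2 * sqrt(48)
= 15.24 mm

15.24


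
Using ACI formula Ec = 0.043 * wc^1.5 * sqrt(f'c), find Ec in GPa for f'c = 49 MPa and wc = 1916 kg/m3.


Ec = 0.043 * 1916^1.5 * sqrt(49) / 1000
= 25.24 GPa

25.24


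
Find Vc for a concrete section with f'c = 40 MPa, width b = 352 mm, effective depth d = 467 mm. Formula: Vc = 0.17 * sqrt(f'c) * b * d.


Vc = 0.17 * sqrt(40) * 352 * 467 / 1000
= 176.74 kN

176.74


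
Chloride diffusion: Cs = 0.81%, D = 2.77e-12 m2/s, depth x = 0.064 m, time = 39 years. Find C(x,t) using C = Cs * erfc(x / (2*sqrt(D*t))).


t_seconds = 39 * 365.25 * 24 * 3600 = 1230746400.0 s
arg = 0.064 / (2 * sqrt(2.77e-12 * 1230746400.0))
= 0.5481
erfc(0.5481) = 0.4383
C = 0.81 * 0.4383 = 0.355%

0.355


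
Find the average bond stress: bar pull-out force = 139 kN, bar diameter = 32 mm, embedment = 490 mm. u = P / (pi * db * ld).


u = P / (pi * db * ld)
= 139 * 1000 / (pi * 32 * 490)
= 2.822 MPa

2.822


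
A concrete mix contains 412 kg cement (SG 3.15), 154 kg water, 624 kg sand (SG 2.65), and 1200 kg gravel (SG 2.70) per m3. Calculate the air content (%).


Vol cement = 412 / (3.15 * 1000) = 0.130794 m3
Vol water = 154 / 1000 = 0.154 m3
Vol sand = 624 / (2.65 * 1000) = 0.235472 m3
Vol gravel = 1200 / (2.70 * 1000) = 0.444444 m3
Total solid + water volume = 0.96471 m3
Air = (1 - 0.96471) * 100 = 3.53%

3.53


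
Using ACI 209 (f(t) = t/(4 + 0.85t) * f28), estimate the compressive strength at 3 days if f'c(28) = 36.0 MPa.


f(3) = 3 / (4 + 0.85 * 3) * 36.0
= 3 / 6.55 * 36.0
= 16.49 MPa

16.49


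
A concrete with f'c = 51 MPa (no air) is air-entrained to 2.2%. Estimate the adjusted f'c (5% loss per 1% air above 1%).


Strength loss = (2.2 - 1) * 5 = 6.0%
f'c = 51 * (1 - 6.0/100)
= 47.94 MPa

47.94


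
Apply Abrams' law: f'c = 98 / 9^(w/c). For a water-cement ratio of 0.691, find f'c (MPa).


f'c = 98 / 9^0.691
= 98 / 4.564
= 21.47 MPa

21.47


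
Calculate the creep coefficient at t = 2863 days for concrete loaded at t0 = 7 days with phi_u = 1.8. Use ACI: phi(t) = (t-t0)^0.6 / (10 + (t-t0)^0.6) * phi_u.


dt = 2863 - 7 = 2856
phi = 2856^0.6 / (10 + 2856^0.6) * 1.8
= 1.66

1.66


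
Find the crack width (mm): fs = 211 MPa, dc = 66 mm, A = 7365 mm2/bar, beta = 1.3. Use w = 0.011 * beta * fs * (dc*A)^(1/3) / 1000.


w = 0.011 * beta * fs * (dc * A)^(1/3) / 1000
= 0.011 * 1.3 * 211 * (66 * 7365)^(1/3) / 1000
= 0.237 mm

0.237


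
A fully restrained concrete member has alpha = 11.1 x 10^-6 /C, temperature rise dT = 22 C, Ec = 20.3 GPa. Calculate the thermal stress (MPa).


sigma = alpha * dT * Ec
= 11.1e-6 * 22 * 20.3 * 1000
= 4.957 MPa

4.957


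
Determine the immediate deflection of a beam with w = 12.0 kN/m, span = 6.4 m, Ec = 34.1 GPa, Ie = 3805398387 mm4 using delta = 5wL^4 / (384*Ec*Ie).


Convert: L = 6.4 m = 6400 mm, Ec = 34.1 GPa = 34100 MPa
delta = 5 * 12.0 * 6400^4 / (384 * 34100 * 3805398387)
= 2.02 mm

2.02


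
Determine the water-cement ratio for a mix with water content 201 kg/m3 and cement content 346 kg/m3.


w/c = water / cement
w/c = 201 / 346 = 0.581

0.581


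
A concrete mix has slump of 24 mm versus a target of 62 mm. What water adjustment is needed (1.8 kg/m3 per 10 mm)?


Difference = 62 - 24 = 38 mm
Water adjustment = 38 * 1.8 / 10 = 6.8 kg/m3

6.8


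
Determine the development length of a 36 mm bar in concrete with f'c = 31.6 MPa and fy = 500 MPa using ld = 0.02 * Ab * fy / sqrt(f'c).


Ab = pi * 36^2 / 4 = 1017.876 mm2
ld = 0.02 * 1017.876 * 500 / sqrt(31.6)
= 1810.7 mm

1810.7


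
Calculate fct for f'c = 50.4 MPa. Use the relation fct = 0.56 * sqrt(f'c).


fct = 0.56 * sqrt(50.4)
= 0.56 * 7.099
= 3.976 MPa

3.976


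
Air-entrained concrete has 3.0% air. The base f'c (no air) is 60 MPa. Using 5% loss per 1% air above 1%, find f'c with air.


Strength loss = (3.0 - 1) * 5 = 10.0%
f'c = 60 * (1 - 10.0/100)
= 54.0 MPa

54.0


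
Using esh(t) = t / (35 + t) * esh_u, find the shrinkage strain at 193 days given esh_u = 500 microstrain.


esh(193) = 193 / (35 + 193) * 500
= 193 / 228 * 500
= 423.2 microstrain

423.2


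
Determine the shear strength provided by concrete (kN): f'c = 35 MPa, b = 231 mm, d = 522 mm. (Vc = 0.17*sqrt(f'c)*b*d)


Vc = 0.17 * sqrt(35) * 231 * 522 / 1000
= 121.27 kN

121.27


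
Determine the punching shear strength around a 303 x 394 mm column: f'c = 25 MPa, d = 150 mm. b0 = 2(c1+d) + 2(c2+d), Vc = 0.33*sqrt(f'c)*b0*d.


b0 = 2*(303 + 150) + 2*(394 + 150) = 1994 mm
Vc = 0.33 * sqrt(25) * 1994 * 150 / 1000
= 493.52 kN

493.52


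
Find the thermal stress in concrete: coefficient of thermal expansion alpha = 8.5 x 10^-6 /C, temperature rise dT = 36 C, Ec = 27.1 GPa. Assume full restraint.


sigma = alpha * dT * Ec
= 8.5e-6 * 36 * 27.1 * 1000
= 8.293 MPa

8.293


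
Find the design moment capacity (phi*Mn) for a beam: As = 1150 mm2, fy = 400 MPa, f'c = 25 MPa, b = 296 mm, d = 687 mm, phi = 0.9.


a = As * fy / (0.85 * f'c * b)
= 1150 * 400 / (0.85 * 25 * 296)
= 73.132 mm
Mn = As * fy * (d - a/2) / 10^6
= 299.1997 kN-m
phi*Mn = 0.9 * 299.1997 = 269.28 kN-m

269.28


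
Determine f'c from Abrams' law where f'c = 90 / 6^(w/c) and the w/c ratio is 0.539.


f'c = 90 / 6^0.539
= 90 / 2.627
= 34.26 MPa

34.26


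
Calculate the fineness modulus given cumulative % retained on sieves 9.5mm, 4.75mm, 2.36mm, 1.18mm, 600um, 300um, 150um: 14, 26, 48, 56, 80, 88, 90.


FM = sum(cumulative % retained) / 100
= 402 / 100
= 4.02

4.02


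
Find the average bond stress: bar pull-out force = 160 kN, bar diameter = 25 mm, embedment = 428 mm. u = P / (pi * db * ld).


u = P / (pi * db * ld)
= 160 * 1000 / (pi * 25 * 428)
= 4.76 MPa

4.76


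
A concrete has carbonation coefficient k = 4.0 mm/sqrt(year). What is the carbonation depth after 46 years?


depth = k * sqrt(t)
= 4.0 * sqrt(46)
= 27.13 mm

27.13


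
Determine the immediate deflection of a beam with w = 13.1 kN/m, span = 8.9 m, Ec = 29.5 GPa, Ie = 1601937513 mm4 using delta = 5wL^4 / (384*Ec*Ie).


Convert: L = 8.9 m = 8900 mm, Ec = 29.5 GPa = 29500 MPa
delta = 5 * 13.1 * 8900^4 / (384 * 29500 * 1601937513)
= 22.65 mm

22.65


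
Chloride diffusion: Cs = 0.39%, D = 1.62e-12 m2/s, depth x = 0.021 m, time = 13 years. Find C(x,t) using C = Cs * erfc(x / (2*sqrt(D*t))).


t_seconds = 13 * 365.25 * 24 * 3600 = 410248800.0 s
arg = 0.021 / (2 * sqrt(1.62e-12 * 410248800.0))
= 0.4073
erfc(0.4073) = 0.5646
C = 0.39 * 0.5646 = 0.2202%

0.2202


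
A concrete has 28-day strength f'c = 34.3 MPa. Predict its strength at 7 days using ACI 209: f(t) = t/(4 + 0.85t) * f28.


f(7) = 7 / (4 + 0.85 * 7) * 34.3
= 7 / 9.95 * 34.3
= 24.13 MPa

24.13


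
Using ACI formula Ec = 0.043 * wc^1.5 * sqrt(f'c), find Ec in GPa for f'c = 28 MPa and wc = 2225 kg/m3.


Ec = 0.043 * 2225^1.5 * sqrt(28) / 1000
= 23.88 GPa

23.88


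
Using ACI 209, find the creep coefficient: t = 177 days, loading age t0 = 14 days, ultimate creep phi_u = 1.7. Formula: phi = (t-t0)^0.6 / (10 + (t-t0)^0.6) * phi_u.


dt = 177 - 14 = 163
phi = 163^0.6 / (10 + 163^0.6) * 1.7
= 1.156

1.156


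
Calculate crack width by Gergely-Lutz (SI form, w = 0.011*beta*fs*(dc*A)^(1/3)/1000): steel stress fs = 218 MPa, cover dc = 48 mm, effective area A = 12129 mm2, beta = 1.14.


w = 0.011 * beta * fs * (dc * A)^(1/3) / 1000
= 0.011 * 1.14 * 218 * (48 * 12129)^(1/3) / 1000
= 0.228 mm

0.228


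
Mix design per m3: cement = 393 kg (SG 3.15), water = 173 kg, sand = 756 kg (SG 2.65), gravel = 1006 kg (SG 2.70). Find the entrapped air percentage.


Vol cement = 393 / (3.15 * 1000) = 0.124762 m3
Vol water = 173 / 1000 = 0.173 m3
Vol sand = 756 / (2.65 * 1000) = 0.285283 m3
Vol gravel = 1006 / (2.70 * 1000) = 0.372593 m3
Total solid + water volume = 0.955638 m3
Air = (1 - 0.955638) * 100 = 4.44%

4.44


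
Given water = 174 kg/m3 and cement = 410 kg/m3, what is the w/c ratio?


w/c = water / cement
w/c = 174 / 410 = 0.424

0.424


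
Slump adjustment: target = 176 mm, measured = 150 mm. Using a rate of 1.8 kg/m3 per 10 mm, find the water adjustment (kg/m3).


Difference = 176 - 150 = 26 mm
Water adjustment = 26 * 1.8 / 10 = 4.7 kg/m3

4.7


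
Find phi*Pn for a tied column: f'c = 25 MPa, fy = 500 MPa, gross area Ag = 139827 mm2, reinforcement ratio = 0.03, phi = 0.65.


Ast = rho * Ag = 0.03 * 139827 = 4194.81 mm2
phi*Pn = 0.65 * 0.80 * (0.85 * 25 * (139827 - 4194.81) + 500 * 4194.81) / 1000
= 2589.39 kN

2589.39


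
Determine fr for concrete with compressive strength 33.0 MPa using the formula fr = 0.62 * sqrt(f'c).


fr = 0.62 * sqrt(33.0)
= 3.562 MPa

3.562


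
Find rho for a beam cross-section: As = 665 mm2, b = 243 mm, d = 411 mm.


rho = As / (b * d)
= 665 / (243 * 411)
= 0.0067

0.0067


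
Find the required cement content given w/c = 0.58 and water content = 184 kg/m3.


Cement = water / (w/c)
= 184 / 0.58
= 317.2 kg/m3

317.2


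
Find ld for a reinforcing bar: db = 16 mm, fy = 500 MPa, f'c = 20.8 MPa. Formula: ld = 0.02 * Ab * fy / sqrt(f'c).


Ab = pi * 16^2 / 4 = 201.062 mm2
ld = 0.02 * 201.062 * 500 / sqrt(20.8)
= 440.9 mm

440.9


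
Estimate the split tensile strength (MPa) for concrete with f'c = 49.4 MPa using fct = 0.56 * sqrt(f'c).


fct = 0.56 * sqrt(49.4)
= 0.56 * 7.029
= 3.936 MPa

3.936


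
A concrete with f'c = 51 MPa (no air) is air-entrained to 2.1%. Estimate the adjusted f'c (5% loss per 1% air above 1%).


Strength loss = (2.1 - 1) * 5 = 5.5%
f'c = 51 * (1 - 5.5/100)
= 48.2 MPa

48.2


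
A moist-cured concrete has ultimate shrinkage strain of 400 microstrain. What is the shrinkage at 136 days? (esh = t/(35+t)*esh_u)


esh(136) = 136 / (35 + 136) * 400
= 136 / 171 * 400
= 318.1 microstrain

318.1


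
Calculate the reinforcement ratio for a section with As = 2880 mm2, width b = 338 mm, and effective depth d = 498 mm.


rho = As / (b * d)
= 2880 / (338 * 498)
= 0.0171

0.0171


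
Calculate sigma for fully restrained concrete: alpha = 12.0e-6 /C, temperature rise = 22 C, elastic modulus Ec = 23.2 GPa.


sigma = alpha * dT * Ec
= 12.0e-6 * 22 * 23.2 * 1000
= 6.125 MPa

6.125


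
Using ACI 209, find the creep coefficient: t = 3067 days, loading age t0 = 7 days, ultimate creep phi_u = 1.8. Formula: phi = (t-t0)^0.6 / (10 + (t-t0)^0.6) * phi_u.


dt = 3067 - 7 = 3060
phi = 3060^0.6 / (10 + 3060^0.6) * 1.8
= 1.665

1.665


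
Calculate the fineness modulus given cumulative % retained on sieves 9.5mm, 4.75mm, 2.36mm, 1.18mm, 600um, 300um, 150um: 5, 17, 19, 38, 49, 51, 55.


FM = sum(cumulative % retained) / 100
= 234 / 100
= 2.34

2.34


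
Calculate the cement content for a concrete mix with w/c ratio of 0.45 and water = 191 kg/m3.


Cement = water / (w/c)
= 191 / 0.45
= 424.4 kg/m3

424.4


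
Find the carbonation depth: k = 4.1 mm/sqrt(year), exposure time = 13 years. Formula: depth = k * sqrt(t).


depth = k * sqrt(t)
= 4.1 * sqrt(13)
= 14.78 mm

14.78


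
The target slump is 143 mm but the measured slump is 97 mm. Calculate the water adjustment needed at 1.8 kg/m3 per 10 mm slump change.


Difference = 143 - 97 = 46 mm
Water adjustment = 46 * 1.8 / 10 = 8.3 kg/m3

8.3


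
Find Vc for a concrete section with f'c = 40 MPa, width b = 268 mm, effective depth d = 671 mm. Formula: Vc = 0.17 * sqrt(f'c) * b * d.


Vc = 0.17 * sqrt(40) * 268 * 671 / 1000
= 193.35 kN

193.35


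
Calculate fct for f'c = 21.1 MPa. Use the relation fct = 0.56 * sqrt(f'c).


fct = 0.56 * sqrt(21.1)
= 0.56 * 4.593
= 2.572 MPa

2.572


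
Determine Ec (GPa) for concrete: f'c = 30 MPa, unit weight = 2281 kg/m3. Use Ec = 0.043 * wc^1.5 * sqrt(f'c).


Ec = 0.043 * 2281^1.5 * sqrt(30) / 1000
= 25.66 GPa

25.66


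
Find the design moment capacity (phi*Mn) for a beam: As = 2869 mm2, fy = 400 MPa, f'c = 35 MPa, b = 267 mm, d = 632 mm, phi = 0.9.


a = As * fy / (0.85 * f'c * b)
= 2869 * 400 / (0.85 * 35 * 267)
= 144.4749 mm
Mn = As * fy * (d - a/2) / 10^6
= 642.3835 kN-m
phi*Mn = 0.9 * 642.3835 = 578.15 kN-m

578.15


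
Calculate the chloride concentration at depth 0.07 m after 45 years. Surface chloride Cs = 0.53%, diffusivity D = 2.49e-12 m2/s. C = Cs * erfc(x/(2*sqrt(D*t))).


t_seconds = 45 * 365.25 * 24 * 3600 = 1420092000.0 s
arg = 0.07 / (2 * sqrt(2.49e-12 * 1420092000.0))
= 0.5886
erfc(0.5886) = 0.4052
C = 0.53 * 0.4052 = 0.2148%

0.2148


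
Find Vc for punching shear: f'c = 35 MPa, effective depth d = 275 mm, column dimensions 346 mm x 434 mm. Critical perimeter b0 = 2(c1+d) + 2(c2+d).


b0 = 2*(346 + 275) + 2*(434 + 275) = 2660 mm
Vc = 0.33 * sqrt(35) * 2660 * 275 / 1000
= 1428.11 kN

1428.11


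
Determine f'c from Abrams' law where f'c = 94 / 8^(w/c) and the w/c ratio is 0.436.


f'c = 94 / 8^0.436
= 94 / 2.476
= 37.96 MPa

37.96


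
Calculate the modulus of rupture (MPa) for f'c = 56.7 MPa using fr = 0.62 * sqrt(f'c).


fr = 0.62 * sqrt(56.7)
= 4.669 MPa

4.669


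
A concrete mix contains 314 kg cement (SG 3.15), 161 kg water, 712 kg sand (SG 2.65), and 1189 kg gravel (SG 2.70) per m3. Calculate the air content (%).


Vol cement = 314 / (3.15 * 1000) = 0.099683 m3
Vol water = 161 / 1000 = 0.161 m3
Vol sand = 712 / (2.65 * 1000) = 0.268679 m3
Vol gravel = 1189 / (2.70 * 1000) = 0.44037 m3
Total solid + water volume = 0.969732 m3
Air = (1 - 0.969732) * 100 = 3.03%

3.03


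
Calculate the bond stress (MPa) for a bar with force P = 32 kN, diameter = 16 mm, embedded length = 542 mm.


u = P / (pi * db * ld)
= 32 * 1000 / (pi * 16 * 542)
= 1.175 MPa

1.175


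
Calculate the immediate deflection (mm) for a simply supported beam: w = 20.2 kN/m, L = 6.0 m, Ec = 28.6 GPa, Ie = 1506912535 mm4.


Convert: L = 6.0 m = 6000 mm, Ec = 28.6 GPa = 28600 MPa
delta = 5 * 20.2 * 6000^4 / (384 * 28600 * 1506912535)
= 7.91 mm

7.91


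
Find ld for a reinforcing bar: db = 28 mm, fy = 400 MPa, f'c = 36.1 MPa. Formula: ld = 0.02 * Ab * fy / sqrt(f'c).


Ab = pi * 28^2 / 4 = 615.752 mm2
ld = 0.02 * 615.752 * 400 / sqrt(36.1)
= 819.9 mm

819.9


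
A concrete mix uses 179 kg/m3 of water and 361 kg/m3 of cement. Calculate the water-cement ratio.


w/c = water / cement
w/c = 179 / 361 = 0.496

0.496


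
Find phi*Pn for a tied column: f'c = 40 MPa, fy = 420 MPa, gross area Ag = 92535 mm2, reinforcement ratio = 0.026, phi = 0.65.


Ast = rho * Ag = 0.026 * 92535 = 2405.91 mm2
phi*Pn = 0.65 * 0.80 * (0.85 * 40 * (92535 - 2405.91) + 420 * 2405.91) / 1000
= 2118.93 kN

2118.93


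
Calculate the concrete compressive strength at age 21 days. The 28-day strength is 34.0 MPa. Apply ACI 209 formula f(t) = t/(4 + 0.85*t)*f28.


f(21) = 21 / (4 + 0.85 * 21) * 34.0
= 21 / 21.85 * 34.0
= 32.68 MPa

32.68


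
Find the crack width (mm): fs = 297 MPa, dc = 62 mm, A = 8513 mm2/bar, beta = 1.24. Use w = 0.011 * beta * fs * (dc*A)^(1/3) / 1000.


w = 0.011 * beta * fs * (dc * A)^(1/3) / 1000
= 0.011 * 1.24 * 297 * (62 * 8513)^(1/3) / 1000
= 0.327 mm

0.327


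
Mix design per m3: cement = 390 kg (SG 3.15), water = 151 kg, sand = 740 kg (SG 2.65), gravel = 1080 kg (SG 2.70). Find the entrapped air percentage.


Vol cement = 390 / (3.15 * 1000) = 0.12381 m3
Vol water = 151 / 1000 = 0.151 m3
Vol sand = 740 / (2.65 * 1000) = 0.279245 m3
Vol gravel = 1080 / (2.70 * 1000) = 0.4 m3
Total solid + water volume = 0.954055 m3
Air = (1 - 0.954055) * 100 = 4.59%

4.59


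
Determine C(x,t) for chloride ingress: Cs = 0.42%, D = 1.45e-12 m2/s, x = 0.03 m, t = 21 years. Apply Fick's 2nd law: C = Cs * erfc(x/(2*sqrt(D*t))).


t_seconds = 21 * 365.25 * 24 * 3600 = 662709600.0 s
arg = 0.03 / (2 * sqrt(1.45e-12 * 662709600.0))
= 0.4839
erfc(0.4839) = 0.4938
C = 0.42 * 0.4938 = 0.2074%

0.2074


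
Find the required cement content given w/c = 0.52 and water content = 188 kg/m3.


Cement = water / (w/c)
= 188 / 0.52
= 361.5 kg/m3

361.5


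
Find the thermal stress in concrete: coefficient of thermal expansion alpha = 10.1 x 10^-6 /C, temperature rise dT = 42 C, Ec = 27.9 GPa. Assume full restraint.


sigma = alpha * dT * Ec
= 10.1e-6 * 42 * 27.9 * 1000
= 11.835 MPa

11.835


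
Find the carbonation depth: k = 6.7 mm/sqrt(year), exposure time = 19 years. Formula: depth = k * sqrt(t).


depth = k * sqrt(t)
= 6.7 * sqrt(19)
= 29.2 mm

29.2


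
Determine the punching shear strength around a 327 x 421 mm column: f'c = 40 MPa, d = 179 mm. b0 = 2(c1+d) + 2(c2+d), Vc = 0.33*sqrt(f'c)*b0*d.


b0 = 2*(327 + 179) + 2*(421 + 179) = 2212 mm
Vc = 0.33 * sqrt(40) * 2212 * 179 / 1000
= 826.38 kN

826.38


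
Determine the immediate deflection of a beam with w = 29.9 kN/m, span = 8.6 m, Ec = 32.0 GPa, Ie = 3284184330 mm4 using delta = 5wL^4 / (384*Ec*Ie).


Convert: L = 8.6 m = 8600 mm, Ec = 32.0 GPa = 32000 MPa
delta = 5 * 29.9 * 8600^4 / (384 * 32000 * 3284184330)
= 20.26 mm

20.26


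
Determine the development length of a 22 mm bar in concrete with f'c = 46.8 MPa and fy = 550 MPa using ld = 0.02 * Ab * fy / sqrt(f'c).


Ab = pi * 22^2 / 4 = 380.133 mm2
ld = 0.02 * 380.133 * 550 / sqrt(46.8)
= 611.2 mm

611.2


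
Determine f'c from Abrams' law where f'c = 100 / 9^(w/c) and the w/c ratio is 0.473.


f'c = 100 / 9^0.473
= 100 / 2.827
= 35.37 MPa

35.37


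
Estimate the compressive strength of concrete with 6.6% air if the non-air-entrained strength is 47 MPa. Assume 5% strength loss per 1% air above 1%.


Strength loss = (6.6 - 1) * 5 = 28.0%
f'c = 47 * (1 - 28.0/100)
= 33.84 MPa

33.84


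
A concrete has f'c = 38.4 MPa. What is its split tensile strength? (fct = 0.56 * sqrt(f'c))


fct = 0.56 * sqrt(38.4)
= 0.56 * 6.197
= 3.47 MPa

3.47


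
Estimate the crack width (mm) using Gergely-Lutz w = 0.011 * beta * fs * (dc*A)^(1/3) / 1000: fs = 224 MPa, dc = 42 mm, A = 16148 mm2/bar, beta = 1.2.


w = 0.011 * beta * fs * (dc * A)^(1/3) / 1000
= 0.011 * 1.2 * 224 * (42 * 16148)^(1/3) / 1000
= 0.26 mm

0.26


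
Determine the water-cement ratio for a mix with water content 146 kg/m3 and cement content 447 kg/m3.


w/c = water / cement
w/c = 146 / 447 = 0.327

0.327


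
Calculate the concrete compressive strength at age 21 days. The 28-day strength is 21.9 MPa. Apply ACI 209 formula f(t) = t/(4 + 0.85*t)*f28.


f(21) = 21 / (4 + 0.85 * 21) * 21.9
= 21 / 21.85 * 21.9
= 21.05 MPa

21.05


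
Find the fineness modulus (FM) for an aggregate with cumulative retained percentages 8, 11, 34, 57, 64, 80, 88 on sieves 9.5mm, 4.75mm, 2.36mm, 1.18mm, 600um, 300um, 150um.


FM = sum(cumulative % retained) / 100
= 342 / 100
= 3.42

3.42


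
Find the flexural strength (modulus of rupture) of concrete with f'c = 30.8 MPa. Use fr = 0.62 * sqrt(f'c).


fr = 0.62 * sqrt(30.8)
= 3.441 MPa

3.441


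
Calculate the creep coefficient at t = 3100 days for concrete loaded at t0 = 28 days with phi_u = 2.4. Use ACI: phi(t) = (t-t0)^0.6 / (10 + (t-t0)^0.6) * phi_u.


dt = 3100 - 28 = 3072
phi = 3072^0.6 / (10 + 3072^0.6) * 2.4
= 2.221

2.221


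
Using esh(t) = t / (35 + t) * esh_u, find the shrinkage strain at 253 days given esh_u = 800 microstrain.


esh(253) = 253 / (35 + 253) * 800
= 253 / 288 * 800
= 702.8 microstrain

702.8


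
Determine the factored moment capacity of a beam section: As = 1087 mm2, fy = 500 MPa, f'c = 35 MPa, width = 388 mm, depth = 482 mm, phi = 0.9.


a = As * fy / (0.85 * f'c * b)
= 1087 * 500 / (0.85 * 35 * 388)
= 47.0848 mm
Mn = As * fy * (d - a/2) / 10^6
= 249.1717 kN-m
phi*Mn = 0.9 * 249.1717 = 224.25 kN-m

224.25


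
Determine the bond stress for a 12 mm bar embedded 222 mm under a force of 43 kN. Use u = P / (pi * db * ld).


u = P / (pi * db * ld)
= 43 * 1000 / (pi * 12 * 222)
= 5.138 MPa

5.138


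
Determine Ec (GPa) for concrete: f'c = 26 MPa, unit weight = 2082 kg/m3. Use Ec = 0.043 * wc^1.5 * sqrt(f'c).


Ec = 0.043 * 2082^1.5 * sqrt(26) / 1000
= 20.83 GPa

20.83


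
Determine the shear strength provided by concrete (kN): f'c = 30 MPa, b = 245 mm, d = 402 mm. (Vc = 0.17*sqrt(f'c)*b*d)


Vc = 0.17 * sqrt(30) * 245 * 402 / 1000
= 91.71 kN

91.71


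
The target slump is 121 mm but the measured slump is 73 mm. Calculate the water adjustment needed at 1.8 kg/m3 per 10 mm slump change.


Difference = 121 - 73 = 48 mm
Water adjustment = 48 * 1.8 / 10 = 8.6 kg/m3

8.6


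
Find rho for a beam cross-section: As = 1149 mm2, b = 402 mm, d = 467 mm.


rho = As / (b * d)
= 1149 / (402 * 467)
= 0.0061

0.0061


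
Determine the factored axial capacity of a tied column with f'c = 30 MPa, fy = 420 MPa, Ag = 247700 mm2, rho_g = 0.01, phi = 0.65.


Ast = rho * Ag = 0.01 * 247700 = 2477 mm2
phi*Pn = 0.65 * 0.80 * (0.85 * 30 * (247700 - 2477) + 420 * 2477) / 1000
= 3792.63 kN

3792.63


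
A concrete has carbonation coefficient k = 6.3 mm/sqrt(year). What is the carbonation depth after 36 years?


depth = k * sqrt(t)
= 6.3 * sqrt(36)
= 37.8 mm

37.8


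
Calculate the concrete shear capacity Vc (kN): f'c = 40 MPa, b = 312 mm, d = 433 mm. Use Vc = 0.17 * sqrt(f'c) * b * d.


Vc = 0.17 * sqrt(40) * 312 * 433 / 1000
= 145.25 kN

145.25


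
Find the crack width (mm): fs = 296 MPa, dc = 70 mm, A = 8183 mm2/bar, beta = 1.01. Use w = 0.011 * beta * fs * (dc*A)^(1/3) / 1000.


w = 0.011 * beta * fs * (dc * A)^(1/3) / 1000
= 0.011 * 1.01 * 296 * (70 * 8183)^(1/3) / 1000
= 0.273 mm

0.273


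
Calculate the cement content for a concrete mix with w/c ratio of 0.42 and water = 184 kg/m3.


Cement = water / (w/c)
= 184 / 0.42
= 438.1 kg/m3

438.1


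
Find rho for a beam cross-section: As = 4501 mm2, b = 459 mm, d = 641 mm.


rho = As / (b * d)
= 4501 / (459 * 641)
= 0.0153

0.0153


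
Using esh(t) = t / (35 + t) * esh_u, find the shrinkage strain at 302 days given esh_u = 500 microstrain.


esh(302) = 302 / (35 + 302) * 500
= 302 / 337 * 500
= 448.1 microstrain

448.1


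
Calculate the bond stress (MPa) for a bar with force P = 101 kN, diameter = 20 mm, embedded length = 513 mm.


u = P / (pi * db * ld)
= 101 * 1000 / (pi * 20 * 513)
= 3.133 MPa

3.133


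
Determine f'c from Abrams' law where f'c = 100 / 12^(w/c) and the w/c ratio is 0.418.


f'c = 100 / 12^0.418
= 100 / 2.826
= 35.39 MPa

35.39


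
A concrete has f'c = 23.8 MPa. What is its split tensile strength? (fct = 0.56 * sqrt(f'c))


fct = 0.56 * sqrt(23.8)
= 0.56 * 4.879
= 2.732 MPa

2.732


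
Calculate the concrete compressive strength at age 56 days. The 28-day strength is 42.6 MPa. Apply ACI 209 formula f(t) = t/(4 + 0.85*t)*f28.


f(56) = 56 / (4 + 0.85 * 56) * 42.6
= 56 / 51.6 * 42.6
= 46.23 MPa

46.23


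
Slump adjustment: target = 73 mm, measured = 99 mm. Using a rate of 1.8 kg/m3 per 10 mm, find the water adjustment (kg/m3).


Difference = 73 - 99 = -26 mm
Water adjustment = -26 * 1.8 / 10 = -4.7 kg/m3

-4.7


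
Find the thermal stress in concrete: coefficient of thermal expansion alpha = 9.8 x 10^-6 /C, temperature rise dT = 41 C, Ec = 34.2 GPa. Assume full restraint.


sigma = alpha * dT * Ec
= 9.8e-6 * 41 * 34.2 * 1000
= 13.742 MPa

13.742


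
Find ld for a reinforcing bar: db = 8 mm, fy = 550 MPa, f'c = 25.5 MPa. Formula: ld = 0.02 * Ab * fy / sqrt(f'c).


Ab = pi * 8^2 / 4 = 50.265 mm2
ld = 0.02 * 50.265 * 550 / sqrt(25.5)
= 109.5 mm

109.5


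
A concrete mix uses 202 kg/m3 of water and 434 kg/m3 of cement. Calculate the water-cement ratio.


w/c = water / cement
w/c = 202 / 434 = 0.465

0.465


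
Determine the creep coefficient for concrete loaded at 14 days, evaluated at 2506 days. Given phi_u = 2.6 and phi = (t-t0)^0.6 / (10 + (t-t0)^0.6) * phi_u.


dt = 2506 - 14 = 2492
phi = 2492^0.6 / (10 + 2492^0.6) * 2.6
= 2.382

2.382


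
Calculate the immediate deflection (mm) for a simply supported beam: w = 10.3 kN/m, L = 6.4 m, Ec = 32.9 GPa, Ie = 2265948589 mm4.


Convert: L = 6.4 m = 6400 mm, Ec = 32.9 GPa = 32900 MPa
delta = 5 * 10.3 * 6400^4 / (384 * 32900 * 2265948589)
= 3.02 mm

3.02


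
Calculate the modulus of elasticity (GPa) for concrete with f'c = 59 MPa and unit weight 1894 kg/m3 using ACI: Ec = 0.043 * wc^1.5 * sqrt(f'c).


Ec = 0.043 * 1894^1.5 * sqrt(59) / 1000
= 27.22 GPa

27.22


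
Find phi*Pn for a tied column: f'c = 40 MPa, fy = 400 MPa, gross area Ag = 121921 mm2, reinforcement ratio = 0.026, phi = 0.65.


Ast = rho * Ag = 0.026 * 121921 = 3169.946 mm2
phi*Pn = 0.65 * 0.80 * (0.85 * 40 * (121921 - 3169.946) + 400 * 3169.946) / 1000
= 2758.87 kN

2758.87


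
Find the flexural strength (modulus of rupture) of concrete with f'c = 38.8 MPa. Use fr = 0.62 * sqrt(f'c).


fr = 0.62 * sqrt(38.8)
= 3.862 MPa

3.862


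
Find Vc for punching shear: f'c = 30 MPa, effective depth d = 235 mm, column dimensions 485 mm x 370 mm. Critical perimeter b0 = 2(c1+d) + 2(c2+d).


b0 = 2*(485 + 235) + 2*(370 + 235) = 2650 mm
Vc = 0.33 * sqrt(30) * 2650 * 235 / 1000
= 1125.61 kN

1125.61


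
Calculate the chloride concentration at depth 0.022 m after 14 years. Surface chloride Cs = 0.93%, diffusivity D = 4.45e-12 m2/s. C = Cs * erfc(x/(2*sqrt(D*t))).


t_seconds = 14 * 365.25 * 24 * 3600 = 441806400.0 s
arg = 0.022 / (2 * sqrt(4.45e-12 * 441806400.0))
= 0.2481
erfc(0.2481) = 0.7257
C = 0.93 * 0.7257 = 0.6749%

0.6749


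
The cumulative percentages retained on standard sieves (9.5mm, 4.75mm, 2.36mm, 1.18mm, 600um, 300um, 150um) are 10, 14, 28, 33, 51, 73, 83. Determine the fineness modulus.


FM = sum(cumulative % retained) / 100
= 292 / 100
= 2.92

2.92


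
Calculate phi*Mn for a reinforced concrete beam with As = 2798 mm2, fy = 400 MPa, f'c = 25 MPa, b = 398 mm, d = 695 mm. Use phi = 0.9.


a = As * fy / (0.85 * f'c * b)
= 2798 * 400 / (0.85 * 25 * 398)
= 132.3322 mm
Mn = As * fy * (d - a/2) / 10^6
= 703.7909 kN-m
phi*Mn = 0.9 * 703.7909 = 633.41 kN-m

633.41


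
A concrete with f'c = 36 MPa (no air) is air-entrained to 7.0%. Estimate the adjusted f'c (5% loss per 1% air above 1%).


Strength loss = (7.0 - 1) * 5 = 30.0%
f'c = 36 * (1 - 30.0/100)
= 25.2 MPa

25.2


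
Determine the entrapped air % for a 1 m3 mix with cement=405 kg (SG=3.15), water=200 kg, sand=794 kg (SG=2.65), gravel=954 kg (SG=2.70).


Vol cement = 405 / (3.15 * 1000) = 0.128571 m3
Vol water = 200 / 1000 = 0.2 m3
Vol sand = 794 / (2.65 * 1000) = 0.299623 m3
Vol gravel = 954 / (2.70 * 1000) = 0.353333 m3
Total solid + water volume = 0.981527 m3
Air = (1 - 0.981527) * 100 = 1.85%

1.85
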